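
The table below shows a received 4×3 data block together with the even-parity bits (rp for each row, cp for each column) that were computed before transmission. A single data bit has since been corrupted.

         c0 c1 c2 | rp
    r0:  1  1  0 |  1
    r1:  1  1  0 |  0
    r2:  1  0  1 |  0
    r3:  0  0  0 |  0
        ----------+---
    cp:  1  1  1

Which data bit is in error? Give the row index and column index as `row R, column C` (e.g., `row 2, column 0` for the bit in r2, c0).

row 0, column 1

Recompute each row's even parity and compare to rp:
  r0: data parity 0, sent rp 1 → mismatch
  r1: data parity 0, sent rp 0 → ok
  r2: data parity 0, sent rp 0 → ok
  r3: data parity 0, sent rp 0 → ok
Recompute each column's even parity and compare to cp:
  c0: data parity 1, sent cp 1 → ok
  c1: data parity 0, sent cp 1 → mismatch
  c2: data parity 1, sent cp 1 → ok
Exactly one row (r0) and one column (c1) fail → the flipped bit is at their intersection.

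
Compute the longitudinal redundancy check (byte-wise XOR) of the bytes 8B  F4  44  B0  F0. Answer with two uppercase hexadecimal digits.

XOR the bytes together:
  start with 0x8B
  0x8B ⊕ 0xF4 = 0x7F
  0x7F ⊕ 0x44 = 0x3B
  0x3B ⊕ 0xB0 = 0x8B
  0x8B ⊕ 0xF0 = 0x7B

7B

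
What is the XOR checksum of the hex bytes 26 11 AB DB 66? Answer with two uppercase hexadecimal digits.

XOR the bytes together:
  start with 0x26
  0x26 ⊕ 0x11 = 0x37
  0x37 ⊕ 0xAB = 0x9C
  0x9C ⊕ 0xDB = 0x47
  0x47 ⊕ 0x66 = 0x21

21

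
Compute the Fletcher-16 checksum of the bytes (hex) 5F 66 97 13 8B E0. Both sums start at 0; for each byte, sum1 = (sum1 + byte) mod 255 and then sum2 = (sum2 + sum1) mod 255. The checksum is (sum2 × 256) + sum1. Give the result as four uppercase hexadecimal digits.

CBDC

Running sums (mod 255):
  after byte 0 (5F): sum1=95, sum2=95
  after byte 1 (66): sum1=197, sum2=37
  after byte 2 (97): sum1=93, sum2=130
  after byte 3 (13): sum1=112, sum2=242
  after byte 4 (8B): sum1=251, sum2=238
  after byte 5 (E0): sum1=220, sum2=203
Checksum = sum2·256 + sum1 = 203·256 + 220 = 52188 = 0xCBDC.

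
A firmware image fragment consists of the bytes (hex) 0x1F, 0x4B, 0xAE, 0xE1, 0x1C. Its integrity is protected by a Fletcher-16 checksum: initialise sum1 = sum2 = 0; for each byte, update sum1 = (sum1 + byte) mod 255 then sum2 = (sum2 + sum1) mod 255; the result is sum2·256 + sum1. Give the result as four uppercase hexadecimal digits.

B417

Running sums (mod 255):
  after byte 0 (0x1F): sum1=31, sum2=31
  after byte 1 (0x4B): sum1=106, sum2=137
  after byte 2 (0xAE): sum1=25, sum2=162
  after byte 3 (0xE1): sum1=250, sum2=157
  after byte 4 (0x1C): sum1=23, sum2=180
Checksum = sum2·256 + sum1 = 180·256 + 23 = 46103 = 0xB417.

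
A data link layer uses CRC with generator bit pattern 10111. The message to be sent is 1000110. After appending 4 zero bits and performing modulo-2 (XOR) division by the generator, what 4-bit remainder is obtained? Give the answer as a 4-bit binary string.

1101

Append 4 zeros: 10001100000. Divide by 10111 (XOR where the leading bit is 1):
  pos 0: 10001 XOR 10111 = 00110
  pos 2: 11010 XOR 10111 = 01101
  pos 3: 11010 XOR 10111 = 01101
  pos 4: 11010 XOR 10111 = 01101
  pos 5: 11010 XOR 10111 = 01101
  pos 6: 11010 XOR 10111 = 01101
Remainder (last 4 bits) = 1101. This is the CRC / FCS.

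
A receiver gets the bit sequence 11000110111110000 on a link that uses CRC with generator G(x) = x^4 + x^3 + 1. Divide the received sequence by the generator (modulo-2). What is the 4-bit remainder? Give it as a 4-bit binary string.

Modulo-2 division of 11000110111110000 by 11001:
  pos 0: 11000 XOR 11001 = 00001
  pos 4: 11101 XOR 11001 = 00100
  pos 6: 10011 XOR 11001 = 01010
  pos 7: 10101 XOR 11001 = 01100
  pos 8: 11001 XOR 11001 = 00000
Remainder = 0000 (zero — the frame passes the CRC check).

0000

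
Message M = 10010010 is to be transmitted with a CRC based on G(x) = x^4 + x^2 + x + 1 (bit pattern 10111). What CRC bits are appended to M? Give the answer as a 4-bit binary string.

1011

Append 4 zeros: 100100100000. Divide by 10111 (XOR where the leading bit is 1):
  pos 0: 10010 XOR 10111 = 00101
  pos 2: 10101 XOR 10111 = 00010
  pos 5: 10000 XOR 10111 = 00111
  pos 7: 11100 XOR 10111 = 01011
Remainder (last 4 bits) = 1011. This is the CRC / FCS.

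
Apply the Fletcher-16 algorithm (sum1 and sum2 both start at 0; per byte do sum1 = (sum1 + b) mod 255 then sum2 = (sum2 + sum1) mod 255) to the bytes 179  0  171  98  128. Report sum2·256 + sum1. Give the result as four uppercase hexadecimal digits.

CA42

Running sums (mod 255):
  after byte 0 (179): sum1=179, sum2=179
  after byte 1 (0): sum1=179, sum2=103
  after byte 2 (171): sum1=95, sum2=198
  after byte 3 (98): sum1=193, sum2=136
  after byte 4 (128): sum1=66, sum2=202
Checksum = sum2·256 + sum1 = 202·256 + 66 = 51778 = 0xCA42.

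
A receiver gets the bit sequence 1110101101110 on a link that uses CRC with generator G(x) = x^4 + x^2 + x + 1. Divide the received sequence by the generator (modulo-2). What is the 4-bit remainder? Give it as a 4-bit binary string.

1000

Modulo-2 division of 1110101101110 by 10111:
  pos 0: 11101 XOR 10111 = 01010
  pos 1: 10100 XOR 10111 = 00011
  pos 4: 11110 XOR 10111 = 01001
  pos 5: 10011 XOR 10111 = 00100
  pos 7: 10011 XOR 10111 = 00100
Remainder = 1000 (nonzero — an error is detected).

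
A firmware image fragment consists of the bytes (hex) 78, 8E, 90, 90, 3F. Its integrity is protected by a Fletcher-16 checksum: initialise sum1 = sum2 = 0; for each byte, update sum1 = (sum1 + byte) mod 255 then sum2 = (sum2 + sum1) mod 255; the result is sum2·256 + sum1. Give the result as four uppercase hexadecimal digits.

Running sums (mod 255):
  after byte 0 (78): sum1=120, sum2=120
  after byte 1 (8E): sum1=7, sum2=127
  after byte 2 (90): sum1=151, sum2=23
  after byte 3 (90): sum1=40, sum2=63
  after byte 4 (3F): sum1=103, sum2=166
Checksum = sum2·256 + sum1 = 166·256 + 103 = 42599 = 0xA667.

A667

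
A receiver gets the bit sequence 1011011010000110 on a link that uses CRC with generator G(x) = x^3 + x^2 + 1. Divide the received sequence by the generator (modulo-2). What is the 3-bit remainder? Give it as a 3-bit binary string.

Modulo-2 division of 1011011010000110 by 1101:
  pos 0: 1011 XOR 1101 = 0110
  pos 1: 1100 XOR 1101 = 0001
  pos 4: 1110 XOR 1101 = 0011
  pos 6: 1110 XOR 1101 = 0011
  pos 8: 1100 XOR 1101 = 0001
  pos 11: 1011 XOR 1101 = 0110
  pos 12: 1100 XOR 1101 = 0001
Remainder = 001 (nonzero — an error is detected).

001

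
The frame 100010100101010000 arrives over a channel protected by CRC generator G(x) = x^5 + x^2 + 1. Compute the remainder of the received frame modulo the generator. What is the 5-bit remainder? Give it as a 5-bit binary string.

Modulo-2 division of 100010100101010000 by 100101:
  pos 0: 100010 XOR 100101 = 000111
  pos 3: 111100 XOR 100101 = 011001
  pos 4: 110011 XOR 100101 = 010110
  pos 5: 101100 XOR 100101 = 001001
  pos 7: 100110 XOR 100101 = 000011
  pos 11: 111000 XOR 100101 = 011101
  pos 12: 111010 XOR 100101 = 011111
Remainder = 11111 (nonzero — an error is detected).

11111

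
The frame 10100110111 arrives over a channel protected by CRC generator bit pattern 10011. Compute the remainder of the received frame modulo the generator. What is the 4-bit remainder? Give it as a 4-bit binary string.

0000

Modulo-2 division of 10100110111 by 10011:
  pos 0: 10100 XOR 10011 = 00111
  pos 2: 11111 XOR 10011 = 01100
  pos 3: 11000 XOR 10011 = 01011
  pos 4: 10111 XOR 10011 = 00100
  pos 6: 10011 XOR 10011 = 00000
Remainder = 0000 (zero — the frame passes the CRC check).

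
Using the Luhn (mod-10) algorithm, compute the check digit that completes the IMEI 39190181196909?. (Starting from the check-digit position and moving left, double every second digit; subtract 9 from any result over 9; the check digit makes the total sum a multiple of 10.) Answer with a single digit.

Partial digits right→left: 9 0 9 6 9 1 1 8 1 0 9 1 9 3
Double every second digit counting from the check-digit position (so the 1st, 3rd, 5th, ... of the partial from the right).
  doubled (with −9 where >9): 9 9 9 2 2 9 9 → sum 49
  kept as-is: 0 6 1 8 0 1 3 → sum 19
Total = 49 + 19 = 68.
Check digit = (10 − (68 mod 10)) mod 10 = 2.

2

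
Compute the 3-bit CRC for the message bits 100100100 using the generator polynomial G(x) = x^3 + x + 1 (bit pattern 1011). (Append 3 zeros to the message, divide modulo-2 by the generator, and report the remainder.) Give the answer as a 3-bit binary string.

Append 3 zeros: 100100100000. Divide by 1011 (XOR where the leading bit is 1):
  pos 0: 1001 XOR 1011 = 0010
  pos 2: 1000 XOR 1011 = 0011
  pos 4: 1110 XOR 1011 = 0101
  pos 5: 1010 XOR 1011 = 0001
  pos 8: 1000 XOR 1011 = 0011
Remainder (last 3 bits) = 011. This is the CRC / FCS.

011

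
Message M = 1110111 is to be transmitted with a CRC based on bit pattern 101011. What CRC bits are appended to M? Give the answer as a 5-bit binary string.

Append 5 zeros: 111011100000. Divide by 101011 (XOR where the leading bit is 1):
  pos 0: 111011 XOR 101011 = 010000
  pos 1: 100001 XOR 101011 = 001010
  pos 3: 101000 XOR 101011 = 000011
Remainder (last 5 bits) = 11000. This is the CRC / FCS.

11000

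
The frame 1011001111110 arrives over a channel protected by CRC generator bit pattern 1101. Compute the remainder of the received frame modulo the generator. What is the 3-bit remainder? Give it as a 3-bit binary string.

Modulo-2 division of 1011001111110 by 1101:
  pos 0: 1011 XOR 1101 = 0110
  pos 1: 1100 XOR 1101 = 0001
  pos 4: 1011 XOR 1101 = 0110
  pos 5: 1101 XOR 1101 = 0000
  pos 9: 1110 XOR 1101 = 0011
Remainder = 011 (nonzero — an error is detected).

011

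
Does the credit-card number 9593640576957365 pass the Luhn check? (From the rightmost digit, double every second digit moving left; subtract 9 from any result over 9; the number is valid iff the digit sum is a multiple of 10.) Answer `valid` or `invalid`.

invalid

From the right, keep odd positions and double even positions (subtract 9 from any doubled value over 9):
  doubled (positions 2,4,...): 3 5 9 5 0 3 9 9 → sum 43
  kept (positions 1,3,...): 5 3 5 6 5 4 3 5 → sum 36
Total = 79.
79 mod 10 = 9, so the number is invalid.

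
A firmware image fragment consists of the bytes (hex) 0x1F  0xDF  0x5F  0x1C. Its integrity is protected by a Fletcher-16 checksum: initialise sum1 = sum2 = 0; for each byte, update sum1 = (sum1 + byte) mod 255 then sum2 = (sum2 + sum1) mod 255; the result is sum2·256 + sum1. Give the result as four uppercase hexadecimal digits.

F67A

Running sums (mod 255):
  after byte 0 (0x1F): sum1=31, sum2=31
  after byte 1 (0xDF): sum1=254, sum2=30
  after byte 2 (0x5F): sum1=94, sum2=124
  after byte 3 (0x1C): sum1=122, sum2=246
Checksum = sum2·256 + sum1 = 246·256 + 122 = 63098 = 0xF67A.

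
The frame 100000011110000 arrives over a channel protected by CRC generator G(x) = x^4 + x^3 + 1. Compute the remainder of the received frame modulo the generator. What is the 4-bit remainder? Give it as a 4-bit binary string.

Modulo-2 division of 100000011110000 by 11001:
  pos 0: 10000 XOR 11001 = 01001
  pos 1: 10010 XOR 11001 = 01011
  pos 2: 10110 XOR 11001 = 01111
  pos 3: 11111 XOR 11001 = 00110
  pos 5: 11011 XOR 11001 = 00010
  pos 8: 10100 XOR 11001 = 01101
  pos 9: 11010 XOR 11001 = 00011
Remainder = 0110 (nonzero — an error is detected).

0110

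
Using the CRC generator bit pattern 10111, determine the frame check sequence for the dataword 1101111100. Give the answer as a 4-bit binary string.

0001

Append 4 zeros: 11011111000000. Divide by 10111 (XOR where the leading bit is 1):
  pos 0: 11011 XOR 10111 = 01100
  pos 1: 11001 XOR 10111 = 01110
  pos 2: 11101 XOR 10111 = 01010
  pos 3: 10101 XOR 10111 = 00010
  pos 6: 10000 XOR 10111 = 00111
  pos 8: 11100 XOR 10111 = 01011
  pos 9: 10110 XOR 10111 = 00001
Remainder (last 4 bits) = 0001. This is the CRC / FCS.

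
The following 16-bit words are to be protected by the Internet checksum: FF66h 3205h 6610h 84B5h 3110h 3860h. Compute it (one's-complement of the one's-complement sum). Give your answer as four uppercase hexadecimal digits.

7A5D

One's-complement addition (fold any carry out of bit 15 back into bit 0):
  0xFF66 + 0x3205 = 0x1316B → wrap carry → 0x316C
  0x316C + 0x6610 = 0x0977C
  0x977C + 0x84B5 = 0x11C31 → wrap carry → 0x1C32
  0x1C32 + 0x3110 = 0x04D42
  0x4D42 + 0x3860 = 0x085A2
One's-complement sum = 0x85A2.
Checksum = ~0x85A2 & 0xFFFF = 0x7A5D.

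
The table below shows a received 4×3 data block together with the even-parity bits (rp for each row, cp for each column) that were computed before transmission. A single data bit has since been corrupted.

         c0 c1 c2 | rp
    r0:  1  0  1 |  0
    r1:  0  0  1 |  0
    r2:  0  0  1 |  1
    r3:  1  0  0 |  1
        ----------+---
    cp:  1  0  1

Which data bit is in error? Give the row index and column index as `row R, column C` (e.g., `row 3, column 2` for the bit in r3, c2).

row 1, column 0

Recompute each row's even parity and compare to rp:
  r0: data parity 0, sent rp 0 → ok
  r1: data parity 1, sent rp 0 → mismatch
  r2: data parity 1, sent rp 1 → ok
  r3: data parity 1, sent rp 1 → ok
Recompute each column's even parity and compare to cp:
  c0: data parity 0, sent cp 1 → mismatch
  c1: data parity 0, sent cp 0 → ok
  c2: data parity 1, sent cp 1 → ok
Exactly one row (r1) and one column (c0) fail → the flipped bit is at their intersection.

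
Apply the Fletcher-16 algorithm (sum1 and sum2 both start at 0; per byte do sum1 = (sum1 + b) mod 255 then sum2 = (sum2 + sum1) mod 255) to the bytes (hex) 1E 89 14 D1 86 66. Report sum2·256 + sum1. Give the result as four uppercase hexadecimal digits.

9D7A

Running sums (mod 255):
  after byte 0 (1E): sum1=30, sum2=30
  after byte 1 (89): sum1=167, sum2=197
  after byte 2 (14): sum1=187, sum2=129
  after byte 3 (D1): sum1=141, sum2=15
  after byte 4 (86): sum1=20, sum2=35
  after byte 5 (66): sum1=122, sum2=157
Checksum = sum2·256 + sum1 = 157·256 + 122 = 40314 = 0x9D7A.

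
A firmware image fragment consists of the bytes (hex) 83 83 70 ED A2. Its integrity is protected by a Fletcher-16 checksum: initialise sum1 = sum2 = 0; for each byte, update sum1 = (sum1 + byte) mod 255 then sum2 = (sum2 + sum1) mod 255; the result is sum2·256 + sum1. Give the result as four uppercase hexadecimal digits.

6F08

Running sums (mod 255):
  after byte 0 (83): sum1=131, sum2=131
  after byte 1 (83): sum1=7, sum2=138
  after byte 2 (70): sum1=119, sum2=2
  after byte 3 (ED): sum1=101, sum2=103
  after byte 4 (A2): sum1=8, sum2=111
Checksum = sum2·256 + sum1 = 111·256 + 8 = 28424 = 0x6F08.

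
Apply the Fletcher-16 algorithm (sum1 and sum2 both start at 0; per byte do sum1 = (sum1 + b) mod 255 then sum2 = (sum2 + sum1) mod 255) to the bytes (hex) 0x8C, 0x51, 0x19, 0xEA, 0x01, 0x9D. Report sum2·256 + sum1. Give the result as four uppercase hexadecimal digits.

A680

Running sums (mod 255):
  after byte 0 (0x8C): sum1=140, sum2=140
  after byte 1 (0x51): sum1=221, sum2=106
  after byte 2 (0x19): sum1=246, sum2=97
  after byte 3 (0xEA): sum1=225, sum2=67
  after byte 4 (0x01): sum1=226, sum2=38
  after byte 5 (0x9D): sum1=128, sum2=166
Checksum = sum2·256 + sum1 = 166·256 + 128 = 42624 = 0xA680.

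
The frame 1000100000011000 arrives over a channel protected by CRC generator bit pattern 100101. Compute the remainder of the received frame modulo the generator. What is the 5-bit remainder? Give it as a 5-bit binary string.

Modulo-2 division of 1000100000011000 by 100101:
  pos 0: 100010 XOR 100101 = 000111
  pos 3: 111000 XOR 100101 = 011101
  pos 4: 111010 XOR 100101 = 011111
  pos 5: 111110 XOR 100101 = 011011
  pos 6: 110111 XOR 100101 = 010010
  pos 7: 100101 XOR 100101 = 000000
Remainder = 00000 (zero — the frame passes the CRC check).

00000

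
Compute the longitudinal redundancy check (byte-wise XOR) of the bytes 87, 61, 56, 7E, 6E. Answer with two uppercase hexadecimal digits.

A0

XOR the bytes together:
  start with 0x87
  0x87 ⊕ 0x61 = 0xE6
  0xE6 ⊕ 0x56 = 0xB0
  0xB0 ⊕ 0x7E = 0xCE
  0xCE ⊕ 0x6E = 0xA0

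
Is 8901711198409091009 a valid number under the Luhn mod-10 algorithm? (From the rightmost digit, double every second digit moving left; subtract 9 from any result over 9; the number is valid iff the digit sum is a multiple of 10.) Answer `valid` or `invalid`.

From the right, keep odd positions and double even positions (subtract 9 from any doubled value over 9):
  doubled (positions 2,4,...): 0 2 0 0 7 2 2 2 9 → sum 24
  kept (positions 1,3,...): 9 0 9 9 4 9 1 7 0 8 → sum 56
Total = 80.
80 mod 10 = 0, so the number is valid.

valid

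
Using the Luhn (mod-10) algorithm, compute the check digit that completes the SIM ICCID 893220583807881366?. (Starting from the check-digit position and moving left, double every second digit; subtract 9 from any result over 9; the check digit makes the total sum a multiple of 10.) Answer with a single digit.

6

Partial digits right→left: 6 6 3 1 8 8 7 0 8 3 8 5 0 2 2 3 9 8
Double every second digit counting from the check-digit position (so the 1st, 3rd, 5th, ... of the partial from the right).
  doubled (with −9 where >9): 3 6 7 5 7 7 0 4 9 → sum 48
  kept as-is: 6 1 8 0 3 5 2 3 8 → sum 36
Total = 48 + 36 = 84.
Check digit = (10 − (84 mod 10)) mod 10 = 6.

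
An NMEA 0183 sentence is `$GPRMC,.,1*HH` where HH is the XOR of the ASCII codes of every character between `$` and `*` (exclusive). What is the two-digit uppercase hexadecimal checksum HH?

XOR the ASCII codes of the payload characters:
  'G' = 0x47 → acc = 0x47
  'P' = 0x50 → acc = 0x17
  'R' = 0x52 → acc = 0x45
  'M' = 0x4D → acc = 0x08
  'C' = 0x43 → acc = 0x4B
  ',' = 0x2C → acc = 0x67
  '.' = 0x2E → acc = 0x49
  ',' = 0x2C → acc = 0x65
  '1' = 0x31 → acc = 0x54
Checksum = 0x54.

54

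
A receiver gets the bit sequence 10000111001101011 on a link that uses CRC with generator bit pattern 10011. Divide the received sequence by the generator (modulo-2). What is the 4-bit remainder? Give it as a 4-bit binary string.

0000

Modulo-2 division of 10000111001101011 by 10011:
  pos 0: 10000 XOR 10011 = 00011
  pos 3: 11111 XOR 10011 = 01100
  pos 4: 11000 XOR 10011 = 01011
  pos 5: 10110 XOR 10011 = 00101
  pos 7: 10111 XOR 10011 = 00100
  pos 9: 10001 XOR 10011 = 00010
  pos 12: 10011 XOR 10011 = 00000
Remainder = 0000 (zero — the frame passes the CRC check).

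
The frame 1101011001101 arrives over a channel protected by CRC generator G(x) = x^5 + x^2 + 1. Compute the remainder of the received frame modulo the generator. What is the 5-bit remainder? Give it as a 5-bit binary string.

00000

Modulo-2 division of 1101011001101 by 100101:
  pos 0: 110101 XOR 100101 = 010000
  pos 1: 100001 XOR 100101 = 000100
  pos 4: 100001 XOR 100101 = 000100
  pos 7: 100101 XOR 100101 = 000000
Remainder = 00000 (zero — the frame passes the CRC check).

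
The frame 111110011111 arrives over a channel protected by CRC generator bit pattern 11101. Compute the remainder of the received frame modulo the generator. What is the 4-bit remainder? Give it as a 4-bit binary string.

0000

Modulo-2 division of 111110011111 by 11101:
  pos 0: 11111 XOR 11101 = 00010
  pos 3: 10001 XOR 11101 = 01100
  pos 4: 11001 XOR 11101 = 00100
  pos 6: 10011 XOR 11101 = 01110
  pos 7: 11101 XOR 11101 = 00000
Remainder = 0000 (zero — the frame passes the CRC check).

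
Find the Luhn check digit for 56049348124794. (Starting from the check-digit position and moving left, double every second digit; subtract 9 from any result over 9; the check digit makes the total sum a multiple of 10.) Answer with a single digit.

Partial digits right→left: 4 9 7 4 2 1 8 4 3 9 4 0 6 5
Double every second digit counting from the check-digit position (so the 1st, 3rd, 5th, ... of the partial from the right).
  doubled (with −9 where >9): 8 5 4 7 6 8 3 → sum 41
  kept as-is: 9 4 1 4 9 0 5 → sum 32
Total = 41 + 32 = 73.
Check digit = (10 − (73 mod 10)) mod 10 = 7.

7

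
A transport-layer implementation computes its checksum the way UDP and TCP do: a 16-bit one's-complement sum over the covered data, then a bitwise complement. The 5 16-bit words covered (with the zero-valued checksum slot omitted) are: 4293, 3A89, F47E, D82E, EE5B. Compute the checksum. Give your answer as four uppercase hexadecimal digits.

One's-complement addition (fold any carry out of bit 15 back into bit 0):
  0x4293 + 0x3A89 = 0x07D1C
  0x7D1C + 0xF47E = 0x1719A → wrap carry → 0x719B
  0x719B + 0xD82E = 0x149C9 → wrap carry → 0x49CA
  0x49CA + 0xEE5B = 0x13825 → wrap carry → 0x3826
One's-complement sum = 0x3826.
Checksum = ~0x3826 & 0xFFFF = 0xC7D9.

C7D9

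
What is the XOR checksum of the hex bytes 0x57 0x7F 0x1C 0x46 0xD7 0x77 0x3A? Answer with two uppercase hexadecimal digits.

XOR the bytes together:
  start with 0x57
  0x57 ⊕ 0x7F = 0x28
  0x28 ⊕ 0x1C = 0x34
  0x34 ⊕ 0x46 = 0x72
  0x72 ⊕ 0xD7 = 0xA5
  0xA5 ⊕ 0x77 = 0xD2
  0xD2 ⊕ 0x3A = 0xE8

E8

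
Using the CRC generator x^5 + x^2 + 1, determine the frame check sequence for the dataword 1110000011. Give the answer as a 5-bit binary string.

Append 5 zeros: 111000001100000. Divide by 100101 (XOR where the leading bit is 1):
  pos 0: 111000 XOR 100101 = 011101
  pos 1: 111010 XOR 100101 = 011111
  pos 2: 111110 XOR 100101 = 011011
  pos 3: 110111 XOR 100101 = 010010
  pos 4: 100101 XOR 100101 = 000000
Remainder (last 5 bits) = 00000. This is the CRC / FCS.

00000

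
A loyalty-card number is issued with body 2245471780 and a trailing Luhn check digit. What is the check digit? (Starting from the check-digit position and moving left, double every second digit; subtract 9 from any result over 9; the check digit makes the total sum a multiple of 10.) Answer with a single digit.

Partial digits right→left: 0 8 7 1 7 4 5 4 2 2
Double every second digit counting from the check-digit position (so the 1st, 3rd, 5th, ... of the partial from the right).
  doubled (with −9 where >9): 0 5 5 1 4 → sum 15
  kept as-is: 8 1 4 4 2 → sum 19
Total = 15 + 19 = 34.
Check digit = (10 − (34 mod 10)) mod 10 = 6.

6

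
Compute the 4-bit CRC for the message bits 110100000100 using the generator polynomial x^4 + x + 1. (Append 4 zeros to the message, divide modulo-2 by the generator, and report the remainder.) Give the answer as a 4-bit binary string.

1011

Append 4 zeros: 1101000001000000. Divide by 10011 (XOR where the leading bit is 1):
  pos 0: 11010 XOR 10011 = 01001
  pos 1: 10010 XOR 10011 = 00001
  pos 5: 10001 XOR 10011 = 00010
  pos 8: 10000 XOR 10011 = 00011
  pos 11: 11000 XOR 10011 = 01011
Remainder (last 4 bits) = 1011. This is the CRC / FCS.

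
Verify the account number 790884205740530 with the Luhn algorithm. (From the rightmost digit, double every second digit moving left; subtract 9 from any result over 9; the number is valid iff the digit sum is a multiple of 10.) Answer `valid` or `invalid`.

From the right, keep odd positions and double even positions (subtract 9 from any doubled value over 9):
  doubled (positions 2,4,...): 6 0 5 0 8 7 9 → sum 35
  kept (positions 1,3,...): 0 5 4 5 2 8 0 7 → sum 31
Total = 66.
66 mod 10 = 6, so the number is invalid.

invalid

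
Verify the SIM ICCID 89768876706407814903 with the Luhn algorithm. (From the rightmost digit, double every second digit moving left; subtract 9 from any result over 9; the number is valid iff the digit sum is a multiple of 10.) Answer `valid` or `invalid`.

From the right, keep odd positions and double even positions (subtract 9 from any doubled value over 9):
  doubled (positions 2,4,...): 0 8 7 0 3 5 5 7 5 7 → sum 47
  kept (positions 1,3,...): 3 9 1 7 4 0 6 8 6 9 → sum 53
Total = 100.
100 mod 10 = 0, so the number is valid.

valid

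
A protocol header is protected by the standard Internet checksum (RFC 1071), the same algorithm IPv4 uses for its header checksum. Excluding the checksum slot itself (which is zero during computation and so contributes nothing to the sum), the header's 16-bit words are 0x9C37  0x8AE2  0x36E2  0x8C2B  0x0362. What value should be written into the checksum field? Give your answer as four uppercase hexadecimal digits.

One's-complement addition (fold any carry out of bit 15 back into bit 0):
  0x9C37 + 0x8AE2 = 0x12719 → wrap carry → 0x271A
  0x271A + 0x36E2 = 0x05DFC
  0x5DFC + 0x8C2B = 0x0EA27
  0xEA27 + 0x0362 = 0x0ED89
One's-complement sum = 0xED89.
Checksum = ~0xED89 & 0xFFFF = 0x1276.

1276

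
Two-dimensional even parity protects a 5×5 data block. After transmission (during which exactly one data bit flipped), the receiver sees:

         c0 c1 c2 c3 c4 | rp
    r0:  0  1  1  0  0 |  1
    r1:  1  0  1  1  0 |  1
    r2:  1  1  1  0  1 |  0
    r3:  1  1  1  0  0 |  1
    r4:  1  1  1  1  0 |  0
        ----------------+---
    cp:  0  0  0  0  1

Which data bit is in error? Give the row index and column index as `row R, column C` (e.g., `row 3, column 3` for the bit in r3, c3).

row 0, column 2

Recompute each row's even parity and compare to rp:
  r0: data parity 0, sent rp 1 → mismatch
  r1: data parity 1, sent rp 1 → ok
  r2: data parity 0, sent rp 0 → ok
  r3: data parity 1, sent rp 1 → ok
  r4: data parity 0, sent rp 0 → ok
Recompute each column's even parity and compare to cp:
  c0: data parity 0, sent cp 0 → ok
  c1: data parity 0, sent cp 0 → ok
  c2: data parity 1, sent cp 0 → mismatch
  c3: data parity 0, sent cp 0 → ok
  c4: data parity 1, sent cp 1 → ok
Exactly one row (r0) and one column (c2) fail → the flipped bit is at their intersection.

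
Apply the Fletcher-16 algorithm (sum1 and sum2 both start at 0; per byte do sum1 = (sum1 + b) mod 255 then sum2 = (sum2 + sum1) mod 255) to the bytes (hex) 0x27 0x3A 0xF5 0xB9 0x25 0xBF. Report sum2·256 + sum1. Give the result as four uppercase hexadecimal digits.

Running sums (mod 255):
  after byte 0 (0x27): sum1=39, sum2=39
  after byte 1 (0x3A): sum1=97, sum2=136
  after byte 2 (0xF5): sum1=87, sum2=223
  after byte 3 (0xB9): sum1=17, sum2=240
  after byte 4 (0x25): sum1=54, sum2=39
  after byte 5 (0xBF): sum1=245, sum2=29
Checksum = sum2·256 + sum1 = 29·256 + 245 = 7669 = 0x1DF5.

1DF5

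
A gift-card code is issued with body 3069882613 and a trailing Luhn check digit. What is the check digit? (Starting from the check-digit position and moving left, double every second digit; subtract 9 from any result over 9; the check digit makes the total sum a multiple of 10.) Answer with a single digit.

5

Partial digits right→left: 3 1 6 2 8 8 9 6 0 3
Double every second digit counting from the check-digit position (so the 1st, 3rd, 5th, ... of the partial from the right).
  doubled (with −9 where >9): 6 3 7 9 0 → sum 25
  kept as-is: 1 2 8 6 3 → sum 20
Total = 25 + 20 = 45.
Check digit = (10 − (45 mod 10)) mod 10 = 5.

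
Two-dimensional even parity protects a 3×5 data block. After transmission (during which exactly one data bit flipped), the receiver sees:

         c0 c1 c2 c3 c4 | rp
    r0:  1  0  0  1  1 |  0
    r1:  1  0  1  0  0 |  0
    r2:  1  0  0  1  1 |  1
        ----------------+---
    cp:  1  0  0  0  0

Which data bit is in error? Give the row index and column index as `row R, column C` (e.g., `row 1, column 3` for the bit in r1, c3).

row 0, column 2

Recompute each row's even parity and compare to rp:
  r0: data parity 1, sent rp 0 → mismatch
  r1: data parity 0, sent rp 0 → ok
  r2: data parity 1, sent rp 1 → ok
Recompute each column's even parity and compare to cp:
  c0: data parity 1, sent cp 1 → ok
  c1: data parity 0, sent cp 0 → ok
  c2: data parity 1, sent cp 0 → mismatch
  c3: data parity 0, sent cp 0 → ok
  c4: data parity 0, sent cp 0 → ok
Exactly one row (r0) and one column (c2) fail → the flipped bit is at their intersection.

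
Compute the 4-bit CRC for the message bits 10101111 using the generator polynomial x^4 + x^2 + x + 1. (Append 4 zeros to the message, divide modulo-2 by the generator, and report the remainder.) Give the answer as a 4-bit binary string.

Append 4 zeros: 101011110000. Divide by 10111 (XOR where the leading bit is 1):
  pos 0: 10101 XOR 10111 = 00010
  pos 3: 10111 XOR 10111 = 00000
Remainder (last 4 bits) = 0000. This is the CRC / FCS.

0000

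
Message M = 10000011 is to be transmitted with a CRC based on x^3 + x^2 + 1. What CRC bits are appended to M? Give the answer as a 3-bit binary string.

Append 3 zeros: 10000011000. Divide by 1101 (XOR where the leading bit is 1):
  pos 0: 1000 XOR 1101 = 0101
  pos 1: 1010 XOR 1101 = 0111
  pos 2: 1110 XOR 1101 = 0011
  pos 4: 1111 XOR 1101 = 0010
  pos 6: 1000 XOR 1101 = 0101
  pos 7: 1010 XOR 1101 = 0111
Remainder (last 3 bits) = 111. This is the CRC / FCS.

111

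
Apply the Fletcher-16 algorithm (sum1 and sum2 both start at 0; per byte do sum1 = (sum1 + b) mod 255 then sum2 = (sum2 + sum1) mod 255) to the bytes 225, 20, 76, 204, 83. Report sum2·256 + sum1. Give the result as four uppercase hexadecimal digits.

Running sums (mod 255):
  after byte 0 (225): sum1=225, sum2=225
  after byte 1 (20): sum1=245, sum2=215
  after byte 2 (76): sum1=66, sum2=26
  after byte 3 (204): sum1=15, sum2=41
  after byte 4 (83): sum1=98, sum2=139
Checksum = sum2·256 + sum1 = 139·256 + 98 = 35682 = 0x8B62.

8B62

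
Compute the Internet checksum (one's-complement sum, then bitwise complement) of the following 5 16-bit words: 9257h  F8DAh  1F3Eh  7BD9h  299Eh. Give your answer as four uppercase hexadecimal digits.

B017

One's-complement addition (fold any carry out of bit 15 back into bit 0):
  0x9257 + 0xF8DA = 0x18B31 → wrap carry → 0x8B32
  0x8B32 + 0x1F3E = 0x0AA70
  0xAA70 + 0x7BD9 = 0x12649 → wrap carry → 0x264A
  0x264A + 0x299E = 0x04FE8
One's-complement sum = 0x4FE8.
Checksum = ~0x4FE8 & 0xFFFF = 0xB017.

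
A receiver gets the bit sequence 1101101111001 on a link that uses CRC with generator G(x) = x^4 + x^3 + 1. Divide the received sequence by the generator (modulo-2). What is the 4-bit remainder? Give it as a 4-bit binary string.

Modulo-2 division of 1101101111001 by 11001:
  pos 0: 11011 XOR 11001 = 00010
  pos 3: 10011 XOR 11001 = 01010
  pos 4: 10101 XOR 11001 = 01100
  pos 5: 11001 XOR 11001 = 00000
Remainder = 0001 (nonzero — an error is detected).

0001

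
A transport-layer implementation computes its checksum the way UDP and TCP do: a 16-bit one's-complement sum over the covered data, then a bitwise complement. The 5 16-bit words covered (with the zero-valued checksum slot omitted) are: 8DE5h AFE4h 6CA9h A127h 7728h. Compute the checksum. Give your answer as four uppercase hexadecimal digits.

3D3C

One's-complement addition (fold any carry out of bit 15 back into bit 0):
  0x8DE5 + 0xAFE4 = 0x13DC9 → wrap carry → 0x3DCA
  0x3DCA + 0x6CA9 = 0x0AA73
  0xAA73 + 0xA127 = 0x14B9A → wrap carry → 0x4B9B
  0x4B9B + 0x7728 = 0x0C2C3
One's-complement sum = 0xC2C3.
Checksum = ~0xC2C3 & 0xFFFF = 0x3D3C.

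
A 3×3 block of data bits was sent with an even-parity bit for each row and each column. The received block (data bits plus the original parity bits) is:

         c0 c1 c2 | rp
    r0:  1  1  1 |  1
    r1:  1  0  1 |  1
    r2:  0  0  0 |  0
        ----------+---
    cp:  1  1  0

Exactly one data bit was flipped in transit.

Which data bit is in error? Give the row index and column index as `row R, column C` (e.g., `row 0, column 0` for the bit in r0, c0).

row 1, column 0

Recompute each row's even parity and compare to rp:
  r0: data parity 1, sent rp 1 → ok
  r1: data parity 0, sent rp 1 → mismatch
  r2: data parity 0, sent rp 0 → ok
Recompute each column's even parity and compare to cp:
  c0: data parity 0, sent cp 1 → mismatch
  c1: data parity 1, sent cp 1 → ok
  c2: data parity 0, sent cp 0 → ok
Exactly one row (r1) and one column (c0) fail → the flipped bit is at their intersection.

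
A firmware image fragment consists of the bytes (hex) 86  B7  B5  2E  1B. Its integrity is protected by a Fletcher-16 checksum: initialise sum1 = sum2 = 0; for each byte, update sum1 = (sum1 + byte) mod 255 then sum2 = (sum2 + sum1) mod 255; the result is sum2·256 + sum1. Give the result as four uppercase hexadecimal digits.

183D

Running sums (mod 255):
  after byte 0 (86): sum1=134, sum2=134
  after byte 1 (B7): sum1=62, sum2=196
  after byte 2 (B5): sum1=243, sum2=184
  after byte 3 (2E): sum1=34, sum2=218
  after byte 4 (1B): sum1=61, sum2=24
Checksum = sum2·256 + sum1 = 24·256 + 61 = 6205 = 0x183D.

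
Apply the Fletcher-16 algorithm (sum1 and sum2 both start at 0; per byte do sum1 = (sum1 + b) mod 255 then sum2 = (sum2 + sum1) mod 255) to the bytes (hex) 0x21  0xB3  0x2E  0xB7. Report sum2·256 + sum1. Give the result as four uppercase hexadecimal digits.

Running sums (mod 255):
  after byte 0 (0x21): sum1=33, sum2=33
  after byte 1 (0xB3): sum1=212, sum2=245
  after byte 2 (0x2E): sum1=3, sum2=248
  after byte 3 (0xB7): sum1=186, sum2=179
Checksum = sum2·256 + sum1 = 179·256 + 186 = 46010 = 0xB3BA.

B3BA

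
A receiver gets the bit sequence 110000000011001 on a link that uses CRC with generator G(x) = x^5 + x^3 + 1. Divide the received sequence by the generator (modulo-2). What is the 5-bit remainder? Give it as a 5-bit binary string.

01111

Modulo-2 division of 110000000011001 by 101001:
  pos 0: 110000 XOR 101001 = 011001
  pos 1: 110010 XOR 101001 = 011011
  pos 2: 110110 XOR 101001 = 011111
  pos 3: 111110 XOR 101001 = 010111
  pos 4: 101110 XOR 101001 = 000111
  pos 7: 111110 XOR 101001 = 010111
  pos 8: 101110 XOR 101001 = 000111
Remainder = 01111 (nonzero — an error is detected).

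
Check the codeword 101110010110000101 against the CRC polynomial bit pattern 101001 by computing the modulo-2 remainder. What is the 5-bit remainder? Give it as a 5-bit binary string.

01001

Modulo-2 division of 101110010110000101 by 101001:
  pos 0: 101110 XOR 101001 = 000111
  pos 3: 111010 XOR 101001 = 010011
  pos 4: 100111 XOR 101001 = 001110
  pos 6: 111010 XOR 101001 = 010011
  pos 7: 100110 XOR 101001 = 001111
  pos 9: 111100 XOR 101001 = 010101
  pos 10: 101011 XOR 101001 = 000010
Remainder = 01001 (nonzero — an error is detected).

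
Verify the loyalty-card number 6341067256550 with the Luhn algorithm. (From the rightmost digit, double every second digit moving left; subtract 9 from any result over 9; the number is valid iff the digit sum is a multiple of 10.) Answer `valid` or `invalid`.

From the right, keep odd positions and double even positions (subtract 9 from any doubled value over 9):
  doubled (positions 2,4,...): 1 3 4 3 2 6 → sum 19
  kept (positions 1,3,...): 0 5 5 7 0 4 6 → sum 27
Total = 46.
46 mod 10 = 6, so the number is invalid.

invalid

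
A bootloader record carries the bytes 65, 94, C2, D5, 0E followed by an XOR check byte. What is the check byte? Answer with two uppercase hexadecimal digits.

XOR the bytes together:
  start with 0x65
  0x65 ⊕ 0x94 = 0xF1
  0xF1 ⊕ 0xC2 = 0x33
  0x33 ⊕ 0xD5 = 0xE6
  0xE6 ⊕ 0x0E = 0xE8

E8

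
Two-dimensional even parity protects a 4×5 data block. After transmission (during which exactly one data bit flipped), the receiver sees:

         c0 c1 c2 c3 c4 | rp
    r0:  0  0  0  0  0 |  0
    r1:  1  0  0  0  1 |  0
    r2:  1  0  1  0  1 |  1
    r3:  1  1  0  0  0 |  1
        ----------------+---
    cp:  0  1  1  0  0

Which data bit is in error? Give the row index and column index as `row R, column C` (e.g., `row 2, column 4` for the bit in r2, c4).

Recompute each row's even parity and compare to rp:
  r0: data parity 0, sent rp 0 → ok
  r1: data parity 0, sent rp 0 → ok
  r2: data parity 1, sent rp 1 → ok
  r3: data parity 0, sent rp 1 → mismatch
Recompute each column's even parity and compare to cp:
  c0: data parity 1, sent cp 0 → mismatch
  c1: data parity 1, sent cp 1 → ok
  c2: data parity 1, sent cp 1 → ok
  c3: data parity 0, sent cp 0 → ok
  c4: data parity 0, sent cp 0 → ok
Exactly one row (r3) and one column (c0) fail → the flipped bit is at their intersection.

row 3, column 0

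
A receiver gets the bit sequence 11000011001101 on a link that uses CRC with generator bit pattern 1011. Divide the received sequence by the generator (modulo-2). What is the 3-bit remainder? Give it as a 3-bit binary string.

Modulo-2 division of 11000011001101 by 1011:
  pos 0: 1100 XOR 1011 = 0111
  pos 1: 1110 XOR 1011 = 0101
  pos 2: 1010 XOR 1011 = 0001
  pos 5: 1110 XOR 1011 = 0101
  pos 6: 1010 XOR 1011 = 0001
  pos 9: 1110 XOR 1011 = 0101
  pos 10: 1011 XOR 1011 = 0000
Remainder = 000 (zero — the frame passes the CRC check).

000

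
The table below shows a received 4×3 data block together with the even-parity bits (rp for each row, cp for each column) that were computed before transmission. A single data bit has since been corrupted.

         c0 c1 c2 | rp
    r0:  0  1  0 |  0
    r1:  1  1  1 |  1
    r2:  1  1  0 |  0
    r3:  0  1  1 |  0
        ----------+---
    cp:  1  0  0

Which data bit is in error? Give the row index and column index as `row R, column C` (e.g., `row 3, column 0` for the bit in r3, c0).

Recompute each row's even parity and compare to rp:
  r0: data parity 1, sent rp 0 → mismatch
  r1: data parity 1, sent rp 1 → ok
  r2: data parity 0, sent rp 0 → ok
  r3: data parity 0, sent rp 0 → ok
Recompute each column's even parity and compare to cp:
  c0: data parity 0, sent cp 1 → mismatch
  c1: data parity 0, sent cp 0 → ok
  c2: data parity 0, sent cp 0 → ok
Exactly one row (r0) and one column (c0) fail → the flipped bit is at their intersection.

row 0, column 0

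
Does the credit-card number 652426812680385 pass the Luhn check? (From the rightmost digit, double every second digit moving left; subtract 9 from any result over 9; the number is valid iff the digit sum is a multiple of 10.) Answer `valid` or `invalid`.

valid

From the right, keep odd positions and double even positions (subtract 9 from any doubled value over 9):
  doubled (positions 2,4,...): 7 0 3 2 3 8 1 → sum 24
  kept (positions 1,3,...): 5 3 8 2 8 2 2 6 → sum 36
Total = 60.
60 mod 10 = 0, so the number is valid.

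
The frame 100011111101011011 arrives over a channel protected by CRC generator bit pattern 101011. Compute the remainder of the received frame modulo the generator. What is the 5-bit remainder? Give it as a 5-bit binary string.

Modulo-2 division of 100011111101011011 by 101011:
  pos 0: 100011 XOR 101011 = 001000
  pos 2: 100011 XOR 101011 = 001000
  pos 4: 100011 XOR 101011 = 001000
  pos 6: 100001 XOR 101011 = 001010
  pos 8: 101001 XOR 101011 = 000010
  pos 12: 101011 XOR 101011 = 000000
Remainder = 00000 (zero — the frame passes the CRC check).

00000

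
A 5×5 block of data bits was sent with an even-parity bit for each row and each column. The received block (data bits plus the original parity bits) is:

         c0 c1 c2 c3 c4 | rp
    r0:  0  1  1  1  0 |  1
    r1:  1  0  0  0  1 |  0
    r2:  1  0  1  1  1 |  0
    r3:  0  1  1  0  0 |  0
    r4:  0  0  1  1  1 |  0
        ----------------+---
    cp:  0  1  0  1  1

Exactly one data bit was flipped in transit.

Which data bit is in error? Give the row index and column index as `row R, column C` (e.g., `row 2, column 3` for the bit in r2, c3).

Recompute each row's even parity and compare to rp:
  r0: data parity 1, sent rp 1 → ok
  r1: data parity 0, sent rp 0 → ok
  r2: data parity 0, sent rp 0 → ok
  r3: data parity 0, sent rp 0 → ok
  r4: data parity 1, sent rp 0 → mismatch
Recompute each column's even parity and compare to cp:
  c0: data parity 0, sent cp 0 → ok
  c1: data parity 0, sent cp 1 → mismatch
  c2: data parity 0, sent cp 0 → ok
  c3: data parity 1, sent cp 1 → ok
  c4: data parity 1, sent cp 1 → ok
Exactly one row (r4) and one column (c1) fail → the flipped bit is at their intersection.

row 4, column 1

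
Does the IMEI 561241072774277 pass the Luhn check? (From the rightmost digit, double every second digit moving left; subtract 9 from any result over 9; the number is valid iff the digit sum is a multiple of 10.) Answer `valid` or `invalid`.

valid

From the right, keep odd positions and double even positions (subtract 9 from any doubled value over 9):
  doubled (positions 2,4,...): 5 8 5 5 2 4 3 → sum 32
  kept (positions 1,3,...): 7 2 7 2 0 4 1 5 → sum 28
Total = 60.
60 mod 10 = 0, so the number is valid.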